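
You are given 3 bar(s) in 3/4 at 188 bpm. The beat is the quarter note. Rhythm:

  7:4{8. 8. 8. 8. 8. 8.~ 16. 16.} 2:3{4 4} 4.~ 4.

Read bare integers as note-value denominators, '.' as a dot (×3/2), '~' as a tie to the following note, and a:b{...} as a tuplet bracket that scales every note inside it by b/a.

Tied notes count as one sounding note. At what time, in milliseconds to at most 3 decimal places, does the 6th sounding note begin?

1. 0.0ms @ 0 + 136.778ms (3/7)
2. 136.778ms @ 3/7 + 136.778ms (3/7)
3. 273.556ms @ 6/7 + 136.778ms (3/7)
4. 410.334ms @ 9/7 + 136.778ms (3/7)
5. 547.112ms @ 12/7 + 136.778ms (3/7)
6. 683.891ms @ 15/7 + 205.167ms (9/14)
7. 889.058ms @ 39/14 + 68.389ms (3/14)
8. 957.447ms @ 3 + 478.723ms (3/2)
9. 1436.17ms @ 9/2 + 478.723ms (3/2)
10. 1914.894ms @ 6 + 957.447ms (3)

note 6 onset = 15/7b = 683.891ms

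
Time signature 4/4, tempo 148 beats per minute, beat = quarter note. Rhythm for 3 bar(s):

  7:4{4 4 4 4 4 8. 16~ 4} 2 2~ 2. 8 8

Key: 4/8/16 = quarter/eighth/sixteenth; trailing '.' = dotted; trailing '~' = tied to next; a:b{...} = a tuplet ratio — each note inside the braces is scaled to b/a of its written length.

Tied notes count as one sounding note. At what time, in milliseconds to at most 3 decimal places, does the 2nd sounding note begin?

note 2 onset = 4/7b = 231.66ms

1. 0.0ms @ 0 + 231.66ms (4/7)
2. 231.66ms @ 4/7 + 231.66ms (4/7)
3. 463.32ms @ 8/7 + 231.66ms (4/7)
4. 694.981ms @ 12/7 + 231.66ms (4/7)
5. 926.641ms @ 16/7 + 231.66ms (4/7)
6. 1158.301ms @ 20/7 + 173.745ms (3/7)
7. 1332.046ms @ 23/7 + 289.575ms (5/7)
8. 1621.622ms @ 4 + 810.811ms (2)
9. 2432.432ms @ 6 + 2027.027ms (5)
10. 4459.459ms @ 11 + 202.703ms (1/2)
11. 4662.162ms @ 23/2 + 202.703ms (1/2)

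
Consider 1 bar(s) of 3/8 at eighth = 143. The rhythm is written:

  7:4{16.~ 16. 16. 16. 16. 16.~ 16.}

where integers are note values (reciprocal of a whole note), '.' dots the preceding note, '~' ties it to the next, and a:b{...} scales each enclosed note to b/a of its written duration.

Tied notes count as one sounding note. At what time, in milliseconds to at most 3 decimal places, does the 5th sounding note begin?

1. 0.0ms @ 0 + 359.64ms (6/7)
2. 359.64ms @ 6/7 + 179.82ms (3/7)
3. 539.461ms @ 9/7 + 179.82ms (3/7)
4. 719.281ms @ 12/7 + 179.82ms (3/7)
5. 899.101ms @ 15/7 + 359.64ms (6/7)

note 5 onset = 15/7b = 899.101ms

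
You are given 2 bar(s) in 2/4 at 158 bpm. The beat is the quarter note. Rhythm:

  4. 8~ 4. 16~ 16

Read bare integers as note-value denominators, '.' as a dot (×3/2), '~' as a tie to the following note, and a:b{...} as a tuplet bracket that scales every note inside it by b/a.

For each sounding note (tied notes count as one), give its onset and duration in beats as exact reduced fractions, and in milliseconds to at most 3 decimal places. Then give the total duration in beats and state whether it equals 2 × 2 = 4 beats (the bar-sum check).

1) 0.0ms=0b +569.62ms=3/2b
2) 569.62ms=3/2b +759.494ms=2b
3) 1329.114ms=7/2b +189.873ms=1/2b
Σ=4b of 4 (158bpm 2/4) — PASS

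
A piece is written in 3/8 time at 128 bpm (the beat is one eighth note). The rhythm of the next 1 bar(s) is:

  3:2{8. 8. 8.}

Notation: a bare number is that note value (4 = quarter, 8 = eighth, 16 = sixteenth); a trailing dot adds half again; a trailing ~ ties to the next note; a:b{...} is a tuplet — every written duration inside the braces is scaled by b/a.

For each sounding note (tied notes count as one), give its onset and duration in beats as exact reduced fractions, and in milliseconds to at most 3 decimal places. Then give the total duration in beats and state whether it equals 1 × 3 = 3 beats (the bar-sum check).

1) 0.0ms=0b +468.75ms=1b
2) 468.75ms=1b +468.75ms=1b
3) 937.5ms=2b +468.75ms=1b
Σ=3b of 3 (128bpm 3/8) — PASS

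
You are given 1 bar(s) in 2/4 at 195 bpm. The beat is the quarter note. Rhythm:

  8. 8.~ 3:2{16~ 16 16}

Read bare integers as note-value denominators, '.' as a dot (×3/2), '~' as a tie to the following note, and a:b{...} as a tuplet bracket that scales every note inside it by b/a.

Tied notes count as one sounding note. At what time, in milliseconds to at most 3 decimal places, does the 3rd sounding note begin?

note 3 onset = 11/6b = 564.103ms

1. 0.0ms @ 0 + 230.769ms (3/4)
2. 230.769ms @ 3/4 + 333.333ms (13/12)
3. 564.103ms @ 11/6 + 51.282ms (1/6)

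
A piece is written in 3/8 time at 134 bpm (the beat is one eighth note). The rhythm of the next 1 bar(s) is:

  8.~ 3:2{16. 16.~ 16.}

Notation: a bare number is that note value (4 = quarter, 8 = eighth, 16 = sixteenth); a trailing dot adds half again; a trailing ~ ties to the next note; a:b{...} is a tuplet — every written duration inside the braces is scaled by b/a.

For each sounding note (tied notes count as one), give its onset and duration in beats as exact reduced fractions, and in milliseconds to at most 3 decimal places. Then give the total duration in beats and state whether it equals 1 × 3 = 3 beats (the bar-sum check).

1) 0.0ms=0b +895.522ms=2b
2) 895.522ms=2b +447.761ms=1b
Σ=3b of 3 (134bpm 3/8) — PASS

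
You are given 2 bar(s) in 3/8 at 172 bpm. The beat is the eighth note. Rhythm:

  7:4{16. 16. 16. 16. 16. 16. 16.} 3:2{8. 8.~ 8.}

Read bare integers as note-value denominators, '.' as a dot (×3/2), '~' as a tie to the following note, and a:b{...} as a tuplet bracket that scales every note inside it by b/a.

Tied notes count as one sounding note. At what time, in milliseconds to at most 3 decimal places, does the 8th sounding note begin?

1. 0.0ms @ 0 + 149.502ms (3/7)
2. 149.502ms @ 3/7 + 149.502ms (3/7)
3. 299.003ms @ 6/7 + 149.502ms (3/7)
4. 448.505ms @ 9/7 + 149.502ms (3/7)
5. 598.007ms @ 12/7 + 149.502ms (3/7)
6. 747.508ms @ 15/7 + 149.502ms (3/7)
7. 897.01ms @ 18/7 + 149.502ms (3/7)
8. 1046.512ms @ 3 + 348.837ms (1)
9. 1395.349ms @ 4 + 697.674ms (2)

note 8 onset = 3b = 1046.512ms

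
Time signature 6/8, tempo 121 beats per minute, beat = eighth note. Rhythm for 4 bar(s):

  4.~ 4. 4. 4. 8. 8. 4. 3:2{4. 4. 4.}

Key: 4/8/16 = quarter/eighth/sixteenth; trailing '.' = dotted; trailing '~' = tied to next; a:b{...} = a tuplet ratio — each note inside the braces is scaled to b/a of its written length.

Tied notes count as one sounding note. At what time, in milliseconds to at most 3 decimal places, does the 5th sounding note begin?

1. 0.0ms @ 0 + 2975.207ms (6)
2. 2975.207ms @ 6 + 1487.603ms (3)
3. 4462.81ms @ 9 + 1487.603ms (3)
4. 5950.413ms @ 12 + 743.802ms (3/2)
5. 6694.215ms @ 27/2 + 743.802ms (3/2)
6. 7438.017ms @ 15 + 1487.603ms (3)
7. 8925.62ms @ 18 + 991.736ms (2)
8. 9917.355ms @ 20 + 991.736ms (2)
9. 10909.091ms @ 22 + 991.736ms (2)

note 5 onset = 27/2b = 6694.215ms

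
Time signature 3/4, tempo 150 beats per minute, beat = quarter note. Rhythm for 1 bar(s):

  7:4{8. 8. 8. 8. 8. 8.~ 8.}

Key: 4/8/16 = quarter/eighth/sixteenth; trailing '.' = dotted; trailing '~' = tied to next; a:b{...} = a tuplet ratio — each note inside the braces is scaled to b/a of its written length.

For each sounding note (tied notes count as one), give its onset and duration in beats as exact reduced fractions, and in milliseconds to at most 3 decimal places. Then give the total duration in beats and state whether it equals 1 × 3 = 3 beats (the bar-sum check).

1) 0.0ms=0b +171.429ms=3/7b
2) 171.429ms=3/7b +171.429ms=3/7b
3) 342.857ms=6/7b +171.429ms=3/7b
4) 514.286ms=9/7b +171.429ms=3/7b
5) 685.714ms=12/7b +171.429ms=3/7b
6) 857.143ms=15/7b +342.857ms=6/7b
Σ=3b of 3 (150bpm 3/4) — PASS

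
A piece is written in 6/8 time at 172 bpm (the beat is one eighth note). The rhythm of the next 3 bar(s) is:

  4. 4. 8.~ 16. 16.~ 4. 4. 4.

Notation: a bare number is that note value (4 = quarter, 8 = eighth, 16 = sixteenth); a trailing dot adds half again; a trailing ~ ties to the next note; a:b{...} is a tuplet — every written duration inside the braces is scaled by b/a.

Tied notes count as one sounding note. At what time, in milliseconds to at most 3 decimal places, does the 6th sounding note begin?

note 6 onset = 15b = 5232.558ms

1. 0.0ms @ 0 + 1046.512ms (3)
2. 1046.512ms @ 3 + 1046.512ms (3)
3. 2093.023ms @ 6 + 784.884ms (9/4)
4. 2877.907ms @ 33/4 + 1308.14ms (15/4)
5. 4186.047ms @ 12 + 1046.512ms (3)
6. 5232.558ms @ 15 + 1046.512ms (3)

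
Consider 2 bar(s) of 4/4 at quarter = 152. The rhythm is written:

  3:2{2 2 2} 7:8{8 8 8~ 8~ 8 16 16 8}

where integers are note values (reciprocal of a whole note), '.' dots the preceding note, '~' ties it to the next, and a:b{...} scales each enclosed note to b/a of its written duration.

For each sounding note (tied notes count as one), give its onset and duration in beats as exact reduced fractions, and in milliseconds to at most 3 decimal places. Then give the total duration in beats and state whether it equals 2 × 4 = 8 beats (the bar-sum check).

1) 0.0ms=0b +526.316ms=4/3b
2) 526.316ms=4/3b +526.316ms=4/3b
3) 1052.632ms=8/3b +526.316ms=4/3b
4) 1578.947ms=4b +225.564ms=4/7b
5) 1804.511ms=32/7b +225.564ms=4/7b
6) 2030.075ms=36/7b +676.692ms=12/7b
7) 2706.767ms=48/7b +112.782ms=2/7b
8) 2819.549ms=50/7b +112.782ms=2/7b
9) 2932.331ms=52/7b +225.564ms=4/7b
Σ=8b of 8 (152bpm 4/4) — PASS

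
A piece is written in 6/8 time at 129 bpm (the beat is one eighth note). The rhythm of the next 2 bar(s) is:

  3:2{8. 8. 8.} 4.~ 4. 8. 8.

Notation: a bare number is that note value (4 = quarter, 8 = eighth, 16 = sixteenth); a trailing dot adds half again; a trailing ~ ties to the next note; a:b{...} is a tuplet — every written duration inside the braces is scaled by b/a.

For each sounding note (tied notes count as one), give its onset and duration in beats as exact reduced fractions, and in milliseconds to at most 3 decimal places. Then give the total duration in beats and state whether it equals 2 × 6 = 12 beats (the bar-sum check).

1) 0.0ms=0b +465.116ms=1b
2) 465.116ms=1b +465.116ms=1b
3) 930.233ms=2b +465.116ms=1b
4) 1395.349ms=3b +2790.698ms=6b
5) 4186.047ms=9b +697.674ms=3/2b
6) 4883.721ms=21/2b +697.674ms=3/2b
Σ=12b of 12 (129bpm 6/8) — PASS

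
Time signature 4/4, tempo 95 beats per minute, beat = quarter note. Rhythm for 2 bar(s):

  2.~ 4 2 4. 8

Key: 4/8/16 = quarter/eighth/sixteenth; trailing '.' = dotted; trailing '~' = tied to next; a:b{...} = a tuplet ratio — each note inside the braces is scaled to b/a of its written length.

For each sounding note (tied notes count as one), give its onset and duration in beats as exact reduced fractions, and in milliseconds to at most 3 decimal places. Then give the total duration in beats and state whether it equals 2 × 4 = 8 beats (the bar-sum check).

1) 0.0ms=0b +2526.316ms=4b
2) 2526.316ms=4b +1263.158ms=2b
3) 3789.474ms=6b +947.368ms=3/2b
4) 4736.842ms=15/2b +315.789ms=1/2b
Σ=8b of 8 (95bpm 4/4) — PASS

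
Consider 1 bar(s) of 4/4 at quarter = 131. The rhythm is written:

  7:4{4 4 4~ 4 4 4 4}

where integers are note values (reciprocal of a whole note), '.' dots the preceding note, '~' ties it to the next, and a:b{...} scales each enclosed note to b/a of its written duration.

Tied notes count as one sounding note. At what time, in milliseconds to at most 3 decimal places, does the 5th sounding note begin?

note 5 onset = 20/7b = 1308.615ms

1. 0.0ms @ 0 + 261.723ms (4/7)
2. 261.723ms @ 4/7 + 261.723ms (4/7)
3. 523.446ms @ 8/7 + 523.446ms (8/7)
4. 1046.892ms @ 16/7 + 261.723ms (4/7)
5. 1308.615ms @ 20/7 + 261.723ms (4/7)
6. 1570.338ms @ 24/7 + 261.723ms (4/7)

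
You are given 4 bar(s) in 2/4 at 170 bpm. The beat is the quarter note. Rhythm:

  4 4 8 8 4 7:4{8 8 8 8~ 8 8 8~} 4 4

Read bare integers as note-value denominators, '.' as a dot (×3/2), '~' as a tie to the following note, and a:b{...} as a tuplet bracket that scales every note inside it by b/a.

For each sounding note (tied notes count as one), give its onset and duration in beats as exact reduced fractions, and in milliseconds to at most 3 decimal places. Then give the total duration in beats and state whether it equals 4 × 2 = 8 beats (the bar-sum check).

1) 0.0ms=0b +352.941ms=1b
2) 352.941ms=1b +352.941ms=1b
3) 705.882ms=2b +176.471ms=1/2b
4) 882.353ms=5/2b +176.471ms=1/2b
5) 1058.824ms=3b +352.941ms=1b
6) 1411.765ms=4b +100.84ms=2/7b
7) 1512.605ms=30/7b +100.84ms=2/7b
8) 1613.445ms=32/7b +100.84ms=2/7b
9) 1714.286ms=34/7b +201.681ms=4/7b
10) 1915.966ms=38/7b +100.84ms=2/7b
11) 2016.807ms=40/7b +453.782ms=9/7b
12) 2470.588ms=7b +352.941ms=1b
Σ=8b of 8 (170bpm 2/4) — PASS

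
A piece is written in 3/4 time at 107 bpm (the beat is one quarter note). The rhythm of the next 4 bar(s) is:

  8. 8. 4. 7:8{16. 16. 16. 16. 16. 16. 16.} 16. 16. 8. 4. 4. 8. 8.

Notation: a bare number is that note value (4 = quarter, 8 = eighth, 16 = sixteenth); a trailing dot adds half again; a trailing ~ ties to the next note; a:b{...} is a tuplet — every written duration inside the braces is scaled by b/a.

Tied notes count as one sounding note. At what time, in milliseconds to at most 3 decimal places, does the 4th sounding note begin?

note 4 onset = 3b = 1682.243ms

1. 0.0ms @ 0 + 420.561ms (3/4)
2. 420.561ms @ 3/4 + 420.561ms (3/4)
3. 841.121ms @ 3/2 + 841.121ms (3/2)
4. 1682.243ms @ 3 + 240.32ms (3/7)
5. 1922.563ms @ 24/7 + 240.32ms (3/7)
6. 2162.884ms @ 27/7 + 240.32ms (3/7)
7. 2403.204ms @ 30/7 + 240.32ms (3/7)
8. 2643.525ms @ 33/7 + 240.32ms (3/7)
9. 2883.845ms @ 36/7 + 240.32ms (3/7)
10. 3124.166ms @ 39/7 + 240.32ms (3/7)
11. 3364.486ms @ 6 + 210.28ms (3/8)
12. 3574.766ms @ 51/8 + 210.28ms (3/8)
13. 3785.047ms @ 27/4 + 420.561ms (3/4)
14. 4205.607ms @ 15/2 + 841.121ms (3/2)
15. 5046.729ms @ 9 + 841.121ms (3/2)
16. 5887.85ms @ 21/2 + 420.561ms (3/4)
17. 6308.411ms @ 45/4 + 420.561ms (3/4)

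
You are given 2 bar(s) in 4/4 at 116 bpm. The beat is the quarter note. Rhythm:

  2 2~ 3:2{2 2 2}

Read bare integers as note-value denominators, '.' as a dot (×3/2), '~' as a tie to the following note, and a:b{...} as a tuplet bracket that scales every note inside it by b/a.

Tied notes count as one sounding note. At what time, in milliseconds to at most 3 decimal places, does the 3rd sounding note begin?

1. 0.0ms @ 0 + 1034.483ms (2)
2. 1034.483ms @ 2 + 1724.138ms (10/3)
3. 2758.621ms @ 16/3 + 689.655ms (4/3)
4. 3448.276ms @ 20/3 + 689.655ms (4/3)

note 3 onset = 16/3b = 2758.621ms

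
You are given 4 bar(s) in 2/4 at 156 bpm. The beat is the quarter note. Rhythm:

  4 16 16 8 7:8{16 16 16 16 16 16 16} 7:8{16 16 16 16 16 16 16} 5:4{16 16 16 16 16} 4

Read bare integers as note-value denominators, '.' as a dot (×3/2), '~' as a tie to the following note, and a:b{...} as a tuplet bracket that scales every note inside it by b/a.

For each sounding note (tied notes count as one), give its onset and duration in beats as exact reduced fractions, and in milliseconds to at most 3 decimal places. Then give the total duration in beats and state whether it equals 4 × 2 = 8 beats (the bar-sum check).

1) 0.0ms=0b +384.615ms=1b
2) 384.615ms=1b +96.154ms=1/4b
3) 480.769ms=5/4b +96.154ms=1/4b
4) 576.923ms=3/2b +192.308ms=1/2b
5) 769.231ms=2b +109.89ms=2/7b
6) 879.121ms=16/7b +109.89ms=2/7b
7) 989.011ms=18/7b +109.89ms=2/7b
8) 1098.901ms=20/7b +109.89ms=2/7b
9) 1208.791ms=22/7b +109.89ms=2/7b
10) 1318.681ms=24/7b +109.89ms=2/7b
11) 1428.571ms=26/7b +109.89ms=2/7b
12) 1538.462ms=4b +109.89ms=2/7b
13) 1648.352ms=30/7b +109.89ms=2/7b
14) 1758.242ms=32/7b +109.89ms=2/7b
15) 1868.132ms=34/7b +109.89ms=2/7b
16) 1978.022ms=36/7b +109.89ms=2/7b
17) 2087.912ms=38/7b +109.89ms=2/7b
18) 2197.802ms=40/7b +109.89ms=2/7b
19) 2307.692ms=6b +76.923ms=1/5b
20) 2384.615ms=31/5b +76.923ms=1/5b
21) 2461.538ms=32/5b +76.923ms=1/5b
22) 2538.462ms=33/5b +76.923ms=1/5b
23) 2615.385ms=34/5b +76.923ms=1/5b
24) 2692.308ms=7b +384.615ms=1b
Σ=8b of 8 (156bpm 2/4) — PASS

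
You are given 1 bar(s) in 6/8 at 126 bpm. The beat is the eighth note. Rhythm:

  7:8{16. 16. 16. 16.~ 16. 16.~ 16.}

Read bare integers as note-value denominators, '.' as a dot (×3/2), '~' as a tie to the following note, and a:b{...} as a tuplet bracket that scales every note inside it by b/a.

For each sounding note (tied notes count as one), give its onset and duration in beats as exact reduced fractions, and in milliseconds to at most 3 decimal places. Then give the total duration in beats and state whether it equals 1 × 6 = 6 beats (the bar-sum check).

1) 0.0ms=0b +408.163ms=6/7b
2) 408.163ms=6/7b +408.163ms=6/7b
3) 816.327ms=12/7b +408.163ms=6/7b
4) 1224.49ms=18/7b +816.327ms=12/7b
5) 2040.816ms=30/7b +816.327ms=12/7b
Σ=6b of 6 (126bpm 6/8) — PASS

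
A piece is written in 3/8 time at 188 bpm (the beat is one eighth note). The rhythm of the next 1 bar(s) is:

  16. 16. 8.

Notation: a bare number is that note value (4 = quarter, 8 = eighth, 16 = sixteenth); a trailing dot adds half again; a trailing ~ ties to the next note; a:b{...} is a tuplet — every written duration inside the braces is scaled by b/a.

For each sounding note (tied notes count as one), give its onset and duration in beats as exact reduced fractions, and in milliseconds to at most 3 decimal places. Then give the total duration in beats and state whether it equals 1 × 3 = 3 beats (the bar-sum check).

1) 0.0ms=0b +239.362ms=3/4b
2) 239.362ms=3/4b +239.362ms=3/4b
3) 478.723ms=3/2b +478.723ms=3/2b
Σ=3b of 3 (188bpm 3/8) — PASS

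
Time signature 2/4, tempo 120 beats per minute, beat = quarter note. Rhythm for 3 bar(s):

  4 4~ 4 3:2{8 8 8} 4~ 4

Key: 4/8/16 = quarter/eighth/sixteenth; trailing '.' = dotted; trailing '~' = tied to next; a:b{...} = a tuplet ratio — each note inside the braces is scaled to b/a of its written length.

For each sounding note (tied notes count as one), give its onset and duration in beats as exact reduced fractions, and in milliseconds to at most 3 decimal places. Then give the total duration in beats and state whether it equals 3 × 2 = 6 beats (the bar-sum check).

1) 0.0ms=0b +500.0ms=1b
2) 500.0ms=1b +1000.0ms=2b
3) 1500.0ms=3b +166.667ms=1/3b
4) 1666.667ms=10/3b +166.667ms=1/3b
5) 1833.333ms=11/3b +166.667ms=1/3b
6) 2000.0ms=4b +1000.0ms=2b
Σ=6b of 6 (120bpm 2/4) — PASS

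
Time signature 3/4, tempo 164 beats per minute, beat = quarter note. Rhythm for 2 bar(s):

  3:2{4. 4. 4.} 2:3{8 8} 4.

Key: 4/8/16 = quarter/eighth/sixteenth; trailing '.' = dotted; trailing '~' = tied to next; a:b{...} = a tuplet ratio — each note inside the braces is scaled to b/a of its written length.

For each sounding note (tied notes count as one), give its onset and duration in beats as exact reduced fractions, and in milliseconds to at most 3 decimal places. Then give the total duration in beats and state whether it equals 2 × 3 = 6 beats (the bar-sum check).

1) 0.0ms=0b +365.854ms=1b
2) 365.854ms=1b +365.854ms=1b
3) 731.707ms=2b +365.854ms=1b
4) 1097.561ms=3b +274.39ms=3/4b
5) 1371.951ms=15/4b +274.39ms=3/4b
6) 1646.341ms=9/2b +548.78ms=3/2b
Σ=6b of 6 (164bpm 3/4) — PASS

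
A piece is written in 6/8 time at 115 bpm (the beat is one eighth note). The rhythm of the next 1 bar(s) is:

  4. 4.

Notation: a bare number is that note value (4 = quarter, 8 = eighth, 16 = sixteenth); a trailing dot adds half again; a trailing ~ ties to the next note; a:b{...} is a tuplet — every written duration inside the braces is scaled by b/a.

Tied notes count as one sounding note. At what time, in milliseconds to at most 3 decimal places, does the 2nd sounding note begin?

1. 0.0ms @ 0 + 1565.217ms (3)
2. 1565.217ms @ 3 + 1565.217ms (3)

note 2 onset = 3b = 1565.217ms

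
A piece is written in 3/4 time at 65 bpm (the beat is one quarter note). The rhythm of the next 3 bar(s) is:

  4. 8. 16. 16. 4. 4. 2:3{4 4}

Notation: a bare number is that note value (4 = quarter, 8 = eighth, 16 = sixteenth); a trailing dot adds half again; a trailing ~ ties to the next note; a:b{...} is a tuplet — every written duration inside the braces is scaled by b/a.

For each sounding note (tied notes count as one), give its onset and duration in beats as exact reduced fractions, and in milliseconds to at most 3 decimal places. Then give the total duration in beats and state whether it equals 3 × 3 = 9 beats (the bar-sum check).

1) 0.0ms=0b +1384.615ms=3/2b
2) 1384.615ms=3/2b +692.308ms=3/4b
3) 2076.923ms=9/4b +346.154ms=3/8b
4) 2423.077ms=21/8b +346.154ms=3/8b
5) 2769.231ms=3b +1384.615ms=3/2b
6) 4153.846ms=9/2b +1384.615ms=3/2b
7) 5538.462ms=6b +1384.615ms=3/2b
8) 6923.077ms=15/2b +1384.615ms=3/2b
Σ=9b of 9 (65bpm 3/4) — PASS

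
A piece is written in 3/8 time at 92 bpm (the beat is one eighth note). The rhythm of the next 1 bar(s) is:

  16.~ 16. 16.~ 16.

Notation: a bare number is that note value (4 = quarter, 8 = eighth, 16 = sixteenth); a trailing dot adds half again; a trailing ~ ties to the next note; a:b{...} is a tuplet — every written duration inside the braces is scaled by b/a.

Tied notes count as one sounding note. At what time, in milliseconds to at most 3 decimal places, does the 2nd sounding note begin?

note 2 onset = 3/2b = 978.261ms

1. 0.0ms @ 0 + 978.261ms (3/2)
2. 978.261ms @ 3/2 + 978.261ms (3/2)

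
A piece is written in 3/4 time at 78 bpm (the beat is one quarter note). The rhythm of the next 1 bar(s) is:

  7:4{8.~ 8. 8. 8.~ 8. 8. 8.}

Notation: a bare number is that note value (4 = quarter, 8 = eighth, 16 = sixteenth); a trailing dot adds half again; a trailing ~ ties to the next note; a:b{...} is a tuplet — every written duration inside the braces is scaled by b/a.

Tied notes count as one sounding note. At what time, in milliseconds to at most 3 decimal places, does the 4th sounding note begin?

1. 0.0ms @ 0 + 659.341ms (6/7)
2. 659.341ms @ 6/7 + 329.67ms (3/7)
3. 989.011ms @ 9/7 + 659.341ms (6/7)
4. 1648.352ms @ 15/7 + 329.67ms (3/7)
5. 1978.022ms @ 18/7 + 329.67ms (3/7)

note 4 onset = 15/7b = 1648.352ms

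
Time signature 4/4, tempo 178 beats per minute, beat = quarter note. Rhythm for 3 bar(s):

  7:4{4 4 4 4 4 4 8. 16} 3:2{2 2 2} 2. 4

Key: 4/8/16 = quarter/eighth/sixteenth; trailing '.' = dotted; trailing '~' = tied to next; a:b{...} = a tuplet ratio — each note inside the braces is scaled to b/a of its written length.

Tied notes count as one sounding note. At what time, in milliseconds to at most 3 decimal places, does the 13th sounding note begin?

note 13 onset = 11b = 3707.865ms

1. 0.0ms @ 0 + 192.616ms (4/7)
2. 192.616ms @ 4/7 + 192.616ms (4/7)
3. 385.233ms @ 8/7 + 192.616ms (4/7)
4. 577.849ms @ 12/7 + 192.616ms (4/7)
5. 770.465ms @ 16/7 + 192.616ms (4/7)
6. 963.082ms @ 20/7 + 192.616ms (4/7)
7. 1155.698ms @ 24/7 + 144.462ms (3/7)
8. 1300.161ms @ 27/7 + 48.154ms (1/7)
9. 1348.315ms @ 4 + 449.438ms (4/3)
10. 1797.753ms @ 16/3 + 449.438ms (4/3)
11. 2247.191ms @ 20/3 + 449.438ms (4/3)
12. 2696.629ms @ 8 + 1011.236ms (3)
13. 3707.865ms @ 11 + 337.079ms (1)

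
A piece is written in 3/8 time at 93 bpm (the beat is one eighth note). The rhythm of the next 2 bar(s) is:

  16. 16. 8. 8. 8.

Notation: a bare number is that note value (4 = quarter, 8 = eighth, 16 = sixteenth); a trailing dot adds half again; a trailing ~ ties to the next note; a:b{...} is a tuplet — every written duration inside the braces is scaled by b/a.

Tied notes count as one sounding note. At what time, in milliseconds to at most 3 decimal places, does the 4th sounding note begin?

note 4 onset = 3b = 1935.484ms

1. 0.0ms @ 0 + 483.871ms (3/4)
2. 483.871ms @ 3/4 + 483.871ms (3/4)
3. 967.742ms @ 3/2 + 967.742ms (3/2)
4. 1935.484ms @ 3 + 967.742ms (3/2)
5. 2903.226ms @ 9/2 + 967.742ms (3/2)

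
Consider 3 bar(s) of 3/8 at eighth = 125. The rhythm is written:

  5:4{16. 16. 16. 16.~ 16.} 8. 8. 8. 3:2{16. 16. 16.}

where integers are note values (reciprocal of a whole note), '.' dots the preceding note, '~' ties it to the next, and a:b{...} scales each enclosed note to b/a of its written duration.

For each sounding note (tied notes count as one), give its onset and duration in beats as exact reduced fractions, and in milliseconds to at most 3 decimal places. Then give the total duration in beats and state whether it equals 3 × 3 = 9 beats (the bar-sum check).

1) 0.0ms=0b +288.0ms=3/5b
2) 288.0ms=3/5b +288.0ms=3/5b
3) 576.0ms=6/5b +288.0ms=3/5b
4) 864.0ms=9/5b +576.0ms=6/5b
5) 1440.0ms=3b +720.0ms=3/2b
6) 2160.0ms=9/2b +720.0ms=3/2b
7) 2880.0ms=6b +720.0ms=3/2b
8) 3600.0ms=15/2b +240.0ms=1/2b
9) 3840.0ms=8b +240.0ms=1/2b
10) 4080.0ms=17/2b +240.0ms=1/2b
Σ=9b of 9 (125bpm 3/8) — PASS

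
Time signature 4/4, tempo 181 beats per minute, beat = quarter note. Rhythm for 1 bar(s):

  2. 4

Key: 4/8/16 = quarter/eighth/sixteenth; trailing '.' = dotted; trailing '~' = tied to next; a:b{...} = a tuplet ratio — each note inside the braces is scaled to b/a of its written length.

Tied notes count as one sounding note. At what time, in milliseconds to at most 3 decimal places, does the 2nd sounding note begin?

note 2 onset = 3b = 994.475ms

1. 0.0ms @ 0 + 994.475ms (3)
2. 994.475ms @ 3 + 331.492ms (1)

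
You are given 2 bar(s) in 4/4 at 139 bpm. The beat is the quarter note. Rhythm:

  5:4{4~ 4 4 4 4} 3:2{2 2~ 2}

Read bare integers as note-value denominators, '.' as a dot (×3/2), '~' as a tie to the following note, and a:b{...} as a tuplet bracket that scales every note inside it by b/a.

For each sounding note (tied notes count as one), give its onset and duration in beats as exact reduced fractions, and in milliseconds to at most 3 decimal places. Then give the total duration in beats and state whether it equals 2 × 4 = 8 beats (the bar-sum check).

1) 0.0ms=0b +690.647ms=8/5b
2) 690.647ms=8/5b +345.324ms=4/5b
3) 1035.971ms=12/5b +345.324ms=4/5b
4) 1381.295ms=16/5b +345.324ms=4/5b
5) 1726.619ms=4b +575.54ms=4/3b
6) 2302.158ms=16/3b +1151.079ms=8/3b
Σ=8b of 8 (139bpm 4/4) — PASS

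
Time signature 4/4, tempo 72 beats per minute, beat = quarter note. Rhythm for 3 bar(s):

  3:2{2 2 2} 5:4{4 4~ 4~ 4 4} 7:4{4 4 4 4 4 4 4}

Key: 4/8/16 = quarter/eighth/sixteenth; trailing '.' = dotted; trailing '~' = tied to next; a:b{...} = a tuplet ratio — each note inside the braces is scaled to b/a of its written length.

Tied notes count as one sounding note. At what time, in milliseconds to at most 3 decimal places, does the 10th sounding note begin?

note 10 onset = 68/7b = 8095.238ms

1. 0.0ms @ 0 + 1111.111ms (4/3)
2. 1111.111ms @ 4/3 + 1111.111ms (4/3)
3. 2222.222ms @ 8/3 + 1111.111ms (4/3)
4. 3333.333ms @ 4 + 666.667ms (4/5)
5. 4000.0ms @ 24/5 + 2000.0ms (12/5)
6. 6000.0ms @ 36/5 + 666.667ms (4/5)
7. 6666.667ms @ 8 + 476.19ms (4/7)
8. 7142.857ms @ 60/7 + 476.19ms (4/7)
9. 7619.048ms @ 64/7 + 476.19ms (4/7)
10. 8095.238ms @ 68/7 + 476.19ms (4/7)
11. 8571.429ms @ 72/7 + 476.19ms (4/7)
12. 9047.619ms @ 76/7 + 476.19ms (4/7)
13. 9523.81ms @ 80/7 + 476.19ms (4/7)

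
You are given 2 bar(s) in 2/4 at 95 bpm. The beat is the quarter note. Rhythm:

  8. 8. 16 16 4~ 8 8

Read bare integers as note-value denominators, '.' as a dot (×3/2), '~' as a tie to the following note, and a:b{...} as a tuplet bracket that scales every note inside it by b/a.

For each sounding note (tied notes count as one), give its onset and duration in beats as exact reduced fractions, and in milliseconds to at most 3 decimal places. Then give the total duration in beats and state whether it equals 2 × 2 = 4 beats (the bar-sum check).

1) 0.0ms=0b +473.684ms=3/4b
2) 473.684ms=3/4b +473.684ms=3/4b
3) 947.368ms=3/2b +157.895ms=1/4b
4) 1105.263ms=7/4b +157.895ms=1/4b
5) 1263.158ms=2b +947.368ms=3/2b
6) 2210.526ms=7/2b +315.789ms=1/2b
Σ=4b of 4 (95bpm 2/4) — PASS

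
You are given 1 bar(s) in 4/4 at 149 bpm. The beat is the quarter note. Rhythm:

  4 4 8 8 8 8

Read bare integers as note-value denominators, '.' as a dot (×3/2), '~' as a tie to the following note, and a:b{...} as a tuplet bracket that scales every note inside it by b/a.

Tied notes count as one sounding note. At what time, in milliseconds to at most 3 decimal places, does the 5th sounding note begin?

note 5 onset = 3b = 1208.054ms

1. 0.0ms @ 0 + 402.685ms (1)
2. 402.685ms @ 1 + 402.685ms (1)
3. 805.369ms @ 2 + 201.342ms (1/2)
4. 1006.711ms @ 5/2 + 201.342ms (1/2)
5. 1208.054ms @ 3 + 201.342ms (1/2)
6. 1409.396ms @ 7/2 + 201.342ms (1/2)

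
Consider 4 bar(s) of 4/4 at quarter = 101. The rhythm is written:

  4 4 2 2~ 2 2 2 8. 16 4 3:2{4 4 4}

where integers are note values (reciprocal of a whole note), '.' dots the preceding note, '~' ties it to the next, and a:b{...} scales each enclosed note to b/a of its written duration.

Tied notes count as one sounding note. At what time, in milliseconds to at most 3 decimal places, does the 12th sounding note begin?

note 12 onset = 46/3b = 9108.911ms

1. 0.0ms @ 0 + 594.059ms (1)
2. 594.059ms @ 1 + 594.059ms (1)
3. 1188.119ms @ 2 + 1188.119ms (2)
4. 2376.238ms @ 4 + 2376.238ms (4)
5. 4752.475ms @ 8 + 1188.119ms (2)
6. 5940.594ms @ 10 + 1188.119ms (2)
7. 7128.713ms @ 12 + 445.545ms (3/4)
8. 7574.257ms @ 51/4 + 148.515ms (1/4)
9. 7722.772ms @ 13 + 594.059ms (1)
10. 8316.832ms @ 14 + 396.04ms (2/3)
11. 8712.871ms @ 44/3 + 396.04ms (2/3)
12. 9108.911ms @ 46/3 + 396.04ms (2/3)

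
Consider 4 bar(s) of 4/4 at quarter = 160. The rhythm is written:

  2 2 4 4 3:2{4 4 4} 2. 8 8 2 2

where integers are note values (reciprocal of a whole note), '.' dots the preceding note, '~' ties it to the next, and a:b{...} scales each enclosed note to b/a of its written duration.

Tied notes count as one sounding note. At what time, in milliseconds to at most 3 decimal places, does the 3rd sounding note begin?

note 3 onset = 4b = 1500.0ms

1. 0.0ms @ 0 + 750.0ms (2)
2. 750.0ms @ 2 + 750.0ms (2)
3. 1500.0ms @ 4 + 375.0ms (1)
4. 1875.0ms @ 5 + 375.0ms (1)
5. 2250.0ms @ 6 + 250.0ms (2/3)
6. 2500.0ms @ 20/3 + 250.0ms (2/3)
7. 2750.0ms @ 22/3 + 250.0ms (2/3)
8. 3000.0ms @ 8 + 1125.0ms (3)
9. 4125.0ms @ 11 + 187.5ms (1/2)
10. 4312.5ms @ 23/2 + 187.5ms (1/2)
11. 4500.0ms @ 12 + 750.0ms (2)
12. 5250.0ms @ 14 + 750.0ms (2)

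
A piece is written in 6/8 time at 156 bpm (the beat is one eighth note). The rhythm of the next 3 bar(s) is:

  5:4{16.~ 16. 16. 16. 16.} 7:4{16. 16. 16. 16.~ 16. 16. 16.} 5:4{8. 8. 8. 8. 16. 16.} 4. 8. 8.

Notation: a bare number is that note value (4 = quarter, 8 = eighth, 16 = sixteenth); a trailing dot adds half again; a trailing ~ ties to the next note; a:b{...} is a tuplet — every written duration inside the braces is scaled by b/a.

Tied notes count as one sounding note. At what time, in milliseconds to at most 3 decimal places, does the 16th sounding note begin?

note 16 onset = 57/5b = 4384.615ms

1. 0.0ms @ 0 + 461.538ms (6/5)
2. 461.538ms @ 6/5 + 230.769ms (3/5)
3. 692.308ms @ 9/5 + 230.769ms (3/5)
4. 923.077ms @ 12/5 + 230.769ms (3/5)
5. 1153.846ms @ 3 + 164.835ms (3/7)
6. 1318.681ms @ 24/7 + 164.835ms (3/7)
7. 1483.516ms @ 27/7 + 164.835ms (3/7)
8. 1648.352ms @ 30/7 + 329.67ms (6/7)
9. 1978.022ms @ 36/7 + 164.835ms (3/7)
10. 2142.857ms @ 39/7 + 164.835ms (3/7)
11. 2307.692ms @ 6 + 461.538ms (6/5)
12. 2769.231ms @ 36/5 + 461.538ms (6/5)
13. 3230.769ms @ 42/5 + 461.538ms (6/5)
14. 3692.308ms @ 48/5 + 461.538ms (6/5)
15. 4153.846ms @ 54/5 + 230.769ms (3/5)
16. 4384.615ms @ 57/5 + 230.769ms (3/5)
17. 4615.385ms @ 12 + 1153.846ms (3)
18. 5769.231ms @ 15 + 576.923ms (3/2)
19. 6346.154ms @ 33/2 + 576.923ms (3/2)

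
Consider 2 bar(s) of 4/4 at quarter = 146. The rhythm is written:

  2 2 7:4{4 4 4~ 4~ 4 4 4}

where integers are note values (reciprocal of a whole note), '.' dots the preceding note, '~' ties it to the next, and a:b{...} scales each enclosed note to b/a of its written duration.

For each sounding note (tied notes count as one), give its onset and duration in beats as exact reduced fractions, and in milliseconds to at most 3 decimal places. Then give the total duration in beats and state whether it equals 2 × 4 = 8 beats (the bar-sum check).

1) 0.0ms=0b +821.918ms=2b
2) 821.918ms=2b +821.918ms=2b
3) 1643.836ms=4b +234.834ms=4/7b
4) 1878.669ms=32/7b +234.834ms=4/7b
5) 2113.503ms=36/7b +704.501ms=12/7b
6) 2818.004ms=48/7b +234.834ms=4/7b
7) 3052.838ms=52/7b +234.834ms=4/7b
Σ=8b of 8 (146bpm 4/4) — PASS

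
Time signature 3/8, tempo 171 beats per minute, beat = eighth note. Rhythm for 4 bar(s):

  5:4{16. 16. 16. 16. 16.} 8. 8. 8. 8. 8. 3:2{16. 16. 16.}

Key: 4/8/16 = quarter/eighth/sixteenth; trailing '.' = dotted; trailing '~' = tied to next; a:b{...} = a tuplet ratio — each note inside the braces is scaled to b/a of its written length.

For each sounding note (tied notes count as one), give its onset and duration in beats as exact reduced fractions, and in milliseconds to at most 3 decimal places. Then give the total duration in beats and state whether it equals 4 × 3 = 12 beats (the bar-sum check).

1) 0.0ms=0b +210.526ms=3/5b
2) 210.526ms=3/5b +210.526ms=3/5b
3) 421.053ms=6/5b +210.526ms=3/5b
4) 631.579ms=9/5b +210.526ms=3/5b
5) 842.105ms=12/5b +210.526ms=3/5b
6) 1052.632ms=3b +526.316ms=3/2b
7) 1578.947ms=9/2b +526.316ms=3/2b
8) 2105.263ms=6b +526.316ms=3/2b
9) 2631.579ms=15/2b +526.316ms=3/2b
10) 3157.895ms=9b +526.316ms=3/2b
11) 3684.211ms=21/2b +175.439ms=1/2b
12) 3859.649ms=11b +175.439ms=1/2b
13) 4035.088ms=23/2b +175.439ms=1/2b
Σ=12b of 12 (171bpm 3/8) — PASS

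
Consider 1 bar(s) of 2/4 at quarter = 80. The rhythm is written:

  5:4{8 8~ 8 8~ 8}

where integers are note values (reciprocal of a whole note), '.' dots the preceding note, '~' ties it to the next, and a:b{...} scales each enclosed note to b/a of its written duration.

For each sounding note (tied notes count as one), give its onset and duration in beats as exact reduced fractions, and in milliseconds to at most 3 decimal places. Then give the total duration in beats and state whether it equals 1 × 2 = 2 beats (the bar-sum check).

1) 0.0ms=0b +300.0ms=2/5b
2) 300.0ms=2/5b +600.0ms=4/5b
3) 900.0ms=6/5b +600.0ms=4/5b
Σ=2b of 2 (80bpm 2/4) — PASS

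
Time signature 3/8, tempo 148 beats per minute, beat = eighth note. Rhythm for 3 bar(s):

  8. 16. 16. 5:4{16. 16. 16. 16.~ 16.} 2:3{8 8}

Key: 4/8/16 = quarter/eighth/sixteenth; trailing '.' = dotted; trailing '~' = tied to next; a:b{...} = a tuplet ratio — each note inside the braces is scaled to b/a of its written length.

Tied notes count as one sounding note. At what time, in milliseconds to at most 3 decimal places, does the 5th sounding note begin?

note 5 onset = 18/5b = 1459.459ms

1. 0.0ms @ 0 + 608.108ms (3/2)
2. 608.108ms @ 3/2 + 304.054ms (3/4)
3. 912.162ms @ 9/4 + 304.054ms (3/4)
4. 1216.216ms @ 3 + 243.243ms (3/5)
5. 1459.459ms @ 18/5 + 243.243ms (3/5)
6. 1702.703ms @ 21/5 + 243.243ms (3/5)
7. 1945.946ms @ 24/5 + 486.486ms (6/5)
8. 2432.432ms @ 6 + 608.108ms (3/2)
9. 3040.541ms @ 15/2 + 608.108ms (3/2)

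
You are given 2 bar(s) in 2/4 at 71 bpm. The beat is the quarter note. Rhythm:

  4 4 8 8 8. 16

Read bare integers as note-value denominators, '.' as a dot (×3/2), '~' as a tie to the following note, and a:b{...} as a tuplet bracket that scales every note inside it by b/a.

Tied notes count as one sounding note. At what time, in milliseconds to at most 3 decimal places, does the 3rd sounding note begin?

note 3 onset = 2b = 1690.141ms

1. 0.0ms @ 0 + 845.07ms (1)
2. 845.07ms @ 1 + 845.07ms (1)
3. 1690.141ms @ 2 + 422.535ms (1/2)
4. 2112.676ms @ 5/2 + 422.535ms (1/2)
5. 2535.211ms @ 3 + 633.803ms (3/4)
6. 3169.014ms @ 15/4 + 211.268ms (1/4)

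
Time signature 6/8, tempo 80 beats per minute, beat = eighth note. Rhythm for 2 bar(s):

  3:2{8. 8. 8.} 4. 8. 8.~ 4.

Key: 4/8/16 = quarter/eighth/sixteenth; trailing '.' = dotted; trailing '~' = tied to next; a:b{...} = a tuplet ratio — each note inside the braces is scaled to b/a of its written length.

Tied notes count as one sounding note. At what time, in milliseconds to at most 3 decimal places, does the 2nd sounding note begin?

note 2 onset = 1b = 750.0ms

1. 0.0ms @ 0 + 750.0ms (1)
2. 750.0ms @ 1 + 750.0ms (1)
3. 1500.0ms @ 2 + 750.0ms (1)
4. 2250.0ms @ 3 + 2250.0ms (3)
5. 4500.0ms @ 6 + 1125.0ms (3/2)
6. 5625.0ms @ 15/2 + 3375.0ms (9/2)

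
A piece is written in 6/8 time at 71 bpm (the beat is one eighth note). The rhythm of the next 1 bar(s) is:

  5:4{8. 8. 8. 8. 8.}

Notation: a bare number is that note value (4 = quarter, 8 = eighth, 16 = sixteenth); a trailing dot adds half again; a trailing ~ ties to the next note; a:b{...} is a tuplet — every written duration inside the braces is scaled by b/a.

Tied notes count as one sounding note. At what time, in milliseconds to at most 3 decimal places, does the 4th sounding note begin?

1. 0.0ms @ 0 + 1014.085ms (6/5)
2. 1014.085ms @ 6/5 + 1014.085ms (6/5)
3. 2028.169ms @ 12/5 + 1014.085ms (6/5)
4. 3042.254ms @ 18/5 + 1014.085ms (6/5)
5. 4056.338ms @ 24/5 + 1014.085ms (6/5)

note 4 onset = 18/5b = 3042.254ms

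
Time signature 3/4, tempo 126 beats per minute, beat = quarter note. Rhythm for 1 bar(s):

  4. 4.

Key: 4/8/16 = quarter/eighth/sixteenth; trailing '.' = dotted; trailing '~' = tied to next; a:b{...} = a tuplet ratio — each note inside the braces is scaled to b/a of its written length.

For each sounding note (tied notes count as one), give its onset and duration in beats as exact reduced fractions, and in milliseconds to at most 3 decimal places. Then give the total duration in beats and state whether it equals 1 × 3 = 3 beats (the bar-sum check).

1) 0.0ms=0b +714.286ms=3/2b
2) 714.286ms=3/2b +714.286ms=3/2b
Σ=3b of 3 (126bpm 3/4) — PASS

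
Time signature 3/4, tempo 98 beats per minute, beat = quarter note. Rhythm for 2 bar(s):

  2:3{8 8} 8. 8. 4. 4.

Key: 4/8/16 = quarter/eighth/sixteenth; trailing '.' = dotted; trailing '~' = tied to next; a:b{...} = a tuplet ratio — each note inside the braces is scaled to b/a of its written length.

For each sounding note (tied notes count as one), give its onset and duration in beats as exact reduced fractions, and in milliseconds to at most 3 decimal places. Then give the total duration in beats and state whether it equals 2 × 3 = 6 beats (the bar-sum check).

1) 0.0ms=0b +459.184ms=3/4b
2) 459.184ms=3/4b +459.184ms=3/4b
3) 918.367ms=3/2b +459.184ms=3/4b
4) 1377.551ms=9/4b +459.184ms=3/4b
5) 1836.735ms=3b +918.367ms=3/2b
6) 2755.102ms=9/2b +918.367ms=3/2b
Σ=6b of 6 (98bpm 3/4) — PASS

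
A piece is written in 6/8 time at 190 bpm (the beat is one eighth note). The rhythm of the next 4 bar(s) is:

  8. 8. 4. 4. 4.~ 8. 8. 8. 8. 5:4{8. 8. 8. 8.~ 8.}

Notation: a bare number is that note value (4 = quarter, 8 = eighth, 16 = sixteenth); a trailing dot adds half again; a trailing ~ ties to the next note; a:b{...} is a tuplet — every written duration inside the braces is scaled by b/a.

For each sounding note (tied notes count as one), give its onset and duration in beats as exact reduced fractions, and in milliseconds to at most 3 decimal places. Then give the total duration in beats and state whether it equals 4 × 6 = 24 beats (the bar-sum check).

1) 0.0ms=0b +473.684ms=3/2b
2) 473.684ms=3/2b +473.684ms=3/2b
3) 947.368ms=3b +947.368ms=3b
4) 1894.737ms=6b +947.368ms=3b
5) 2842.105ms=9b +1421.053ms=9/2b
6) 4263.158ms=27/2b +473.684ms=3/2b
7) 4736.842ms=15b +473.684ms=3/2b
8) 5210.526ms=33/2b +473.684ms=3/2b
9) 5684.211ms=18b +378.947ms=6/5b
10) 6063.158ms=96/5b +378.947ms=6/5b
11) 6442.105ms=102/5b +378.947ms=6/5b
12) 6821.053ms=108/5b +757.895ms=12/5b
Σ=24b of 24 (190bpm 6/8) — PASS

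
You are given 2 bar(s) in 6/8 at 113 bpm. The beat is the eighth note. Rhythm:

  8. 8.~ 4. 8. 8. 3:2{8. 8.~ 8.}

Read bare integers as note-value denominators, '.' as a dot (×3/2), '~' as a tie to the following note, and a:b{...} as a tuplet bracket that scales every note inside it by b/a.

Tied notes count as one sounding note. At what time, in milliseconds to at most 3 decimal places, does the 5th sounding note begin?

1. 0.0ms @ 0 + 796.46ms (3/2)
2. 796.46ms @ 3/2 + 2389.381ms (9/2)
3. 3185.841ms @ 6 + 796.46ms (3/2)
4. 3982.301ms @ 15/2 + 796.46ms (3/2)
5. 4778.761ms @ 9 + 530.973ms (1)
6. 5309.735ms @ 10 + 1061.947ms (2)

note 5 onset = 9b = 4778.761ms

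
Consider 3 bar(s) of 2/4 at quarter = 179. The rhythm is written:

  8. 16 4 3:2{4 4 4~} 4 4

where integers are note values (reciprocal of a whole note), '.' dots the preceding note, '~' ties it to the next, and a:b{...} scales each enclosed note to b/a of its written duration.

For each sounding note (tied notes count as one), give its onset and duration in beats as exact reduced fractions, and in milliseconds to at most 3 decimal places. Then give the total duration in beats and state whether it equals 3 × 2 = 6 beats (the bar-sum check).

1) 0.0ms=0b +251.397ms=3/4b
2) 251.397ms=3/4b +83.799ms=1/4b
3) 335.196ms=1b +335.196ms=1b
4) 670.391ms=2b +223.464ms=2/3b
5) 893.855ms=8/3b +223.464ms=2/3b
6) 1117.318ms=10/3b +558.659ms=5/3b
7) 1675.978ms=5b +335.196ms=1b
Σ=6b of 6 (179bpm 2/4) — PASS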